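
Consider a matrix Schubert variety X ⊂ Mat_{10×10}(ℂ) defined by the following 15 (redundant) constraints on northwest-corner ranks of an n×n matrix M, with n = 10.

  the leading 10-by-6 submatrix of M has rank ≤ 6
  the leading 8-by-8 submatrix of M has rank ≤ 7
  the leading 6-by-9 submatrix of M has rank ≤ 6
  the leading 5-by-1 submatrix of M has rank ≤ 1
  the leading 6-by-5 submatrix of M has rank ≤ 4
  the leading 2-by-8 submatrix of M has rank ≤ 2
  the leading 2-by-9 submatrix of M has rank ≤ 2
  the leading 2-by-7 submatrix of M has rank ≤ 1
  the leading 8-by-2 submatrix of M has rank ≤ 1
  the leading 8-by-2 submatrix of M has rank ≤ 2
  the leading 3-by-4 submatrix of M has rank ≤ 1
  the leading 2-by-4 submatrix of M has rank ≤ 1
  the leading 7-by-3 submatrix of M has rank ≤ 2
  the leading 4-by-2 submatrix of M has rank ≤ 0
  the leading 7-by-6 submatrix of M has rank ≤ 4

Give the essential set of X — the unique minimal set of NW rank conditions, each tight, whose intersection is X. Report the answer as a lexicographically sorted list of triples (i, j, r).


Rank table r_w(10×10) implied by the 15 constraints:

  R[1]: 0 0 1 1 1 1 1 1 1 1
  R[2]: 0 0 1 1 1 1 1 2 2 2
  R[3]: 0 0 1 1 2 2 2 3 3 3
  R[4]: 0 0 1 2 3 3 3 4 4 4
  R[5]: 1 1 2 3 4 4 4 5 5 5
  R[6]: 1 1 2 3 4 4 5 6 6 6
  R[7]: 1 1 2 3 4 4 5 6 7 7
  R[8]: 1 1 2 3 4 5 6 7 8 8
  R[9]: 1 2 3 4 5 6 7 8 9 9
  R[10]: 1 2 3 4 5 6 7 8 9 10

second differences of R give the permutation w = (3, 8, 5, 4, 1, 7, 9, 6, 2, 10).

D(w) has 18 cells with 5 SE-corners; essential set:

[(2, 7, 1), (3, 4, 1), (4, 2, 0), (7, 6, 4), (8, 2, 1)]


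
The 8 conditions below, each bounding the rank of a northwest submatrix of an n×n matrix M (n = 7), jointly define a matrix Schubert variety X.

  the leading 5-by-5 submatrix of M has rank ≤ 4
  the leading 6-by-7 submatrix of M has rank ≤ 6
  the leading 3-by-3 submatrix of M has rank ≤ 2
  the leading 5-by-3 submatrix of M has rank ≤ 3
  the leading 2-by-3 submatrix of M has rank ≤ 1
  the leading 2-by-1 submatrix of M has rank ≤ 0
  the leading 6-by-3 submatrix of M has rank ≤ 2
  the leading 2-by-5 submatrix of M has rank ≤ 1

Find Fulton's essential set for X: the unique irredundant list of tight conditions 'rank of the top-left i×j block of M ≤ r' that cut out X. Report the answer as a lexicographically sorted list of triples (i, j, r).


Rank table r_w(7×7) implied by the 8 constraints:

  0  1  1  1  1  1  1
  0  1  1  1  1  2  2
  1  2  2  2  2  3  3
  1  2  2  3  3  4  4
  1  2  2  3  4  5  5
  1  2  2  3  4  5  6
  1  2  3  4  5  6  7

reading off 1-entries of Δ²R: w = (2, 6, 1, 4, 5, 7, 3).

|D(w)|=8, |Ess(w)|=3:

[(2, 1, 0), (2, 5, 1), (6, 3, 2)]


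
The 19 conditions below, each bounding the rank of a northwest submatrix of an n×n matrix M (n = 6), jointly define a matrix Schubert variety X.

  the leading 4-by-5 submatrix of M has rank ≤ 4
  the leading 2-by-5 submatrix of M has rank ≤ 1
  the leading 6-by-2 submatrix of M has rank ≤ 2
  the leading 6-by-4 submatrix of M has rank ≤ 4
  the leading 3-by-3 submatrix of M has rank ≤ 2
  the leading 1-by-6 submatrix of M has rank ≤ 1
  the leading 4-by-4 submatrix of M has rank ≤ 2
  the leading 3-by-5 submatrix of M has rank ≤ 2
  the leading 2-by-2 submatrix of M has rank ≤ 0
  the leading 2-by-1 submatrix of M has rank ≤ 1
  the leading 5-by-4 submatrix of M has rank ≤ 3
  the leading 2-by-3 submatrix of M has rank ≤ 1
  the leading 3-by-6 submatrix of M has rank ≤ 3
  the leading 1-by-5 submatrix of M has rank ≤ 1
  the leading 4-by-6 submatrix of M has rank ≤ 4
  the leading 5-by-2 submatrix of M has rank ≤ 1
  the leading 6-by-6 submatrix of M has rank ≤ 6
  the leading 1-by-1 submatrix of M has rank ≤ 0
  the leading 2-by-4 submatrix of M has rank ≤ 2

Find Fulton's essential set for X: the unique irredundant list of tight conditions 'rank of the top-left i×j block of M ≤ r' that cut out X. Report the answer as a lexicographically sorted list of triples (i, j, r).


Recovering R(i,j) via the rank-extension bound from the 19 conditions:

  R[1]: 0, 0, 1, 1, 1, 1
  R[2]: 0, 0, 1, 1, 1, 2
  R[3]: 1, 1, 2, 2, 2, 3
  R[4]: 1, 1, 2, 2, 3, 4
  R[5]: 1, 1, 2, 3, 4, 5
  R[6]: 1, 2, 3, 4, 5, 6

the unique w with this rank table is (3, 6, 1, 5, 4, 2).

Rothe diagram D(w) (9 cells), 4 SE-corners (essential conditions):

[(2, 2, 0), (2, 5, 1), (4, 4, 2), (5, 2, 1)]


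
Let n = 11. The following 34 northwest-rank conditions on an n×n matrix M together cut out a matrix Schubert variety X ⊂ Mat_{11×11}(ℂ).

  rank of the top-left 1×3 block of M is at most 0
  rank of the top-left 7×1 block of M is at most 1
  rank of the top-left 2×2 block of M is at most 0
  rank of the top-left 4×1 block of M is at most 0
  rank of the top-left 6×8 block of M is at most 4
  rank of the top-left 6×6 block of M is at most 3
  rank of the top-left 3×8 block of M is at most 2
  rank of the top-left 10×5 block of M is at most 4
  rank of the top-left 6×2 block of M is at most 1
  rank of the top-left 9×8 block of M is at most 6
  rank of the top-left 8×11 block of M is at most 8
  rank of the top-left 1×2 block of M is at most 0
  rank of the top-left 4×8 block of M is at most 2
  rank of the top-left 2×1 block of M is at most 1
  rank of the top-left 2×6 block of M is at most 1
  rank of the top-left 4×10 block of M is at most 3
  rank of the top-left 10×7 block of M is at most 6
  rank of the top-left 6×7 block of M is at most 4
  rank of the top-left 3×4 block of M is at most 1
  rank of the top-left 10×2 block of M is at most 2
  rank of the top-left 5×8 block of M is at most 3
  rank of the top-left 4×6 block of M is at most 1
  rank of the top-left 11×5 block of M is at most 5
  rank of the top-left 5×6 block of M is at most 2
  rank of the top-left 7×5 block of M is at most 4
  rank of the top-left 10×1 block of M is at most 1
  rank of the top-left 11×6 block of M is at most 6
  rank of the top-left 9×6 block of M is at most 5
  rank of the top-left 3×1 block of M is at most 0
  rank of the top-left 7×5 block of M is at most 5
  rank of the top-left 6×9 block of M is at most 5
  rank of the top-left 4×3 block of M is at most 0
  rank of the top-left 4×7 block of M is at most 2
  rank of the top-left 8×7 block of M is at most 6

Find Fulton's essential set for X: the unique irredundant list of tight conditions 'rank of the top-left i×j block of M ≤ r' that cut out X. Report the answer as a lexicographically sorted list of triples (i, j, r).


Propagating the 34 rank bounds to every northwest block:

  0, 0, 0, 1, 1, 1, 1, 1, 1, 1, 1
  0, 0, 0, 1, 1, 1, 2, 2, 2, 2, 2
  0, 0, 0, 1, 1, 1, 2, 2, 3, 3, 3
  0, 0, 0, 1, 1, 1, 2, 2, 3, 3, 4
  1, 1, 1, 2, 2, 2, 3, 3, 4, 4, 5
  1, 1, 2, 3, 3, 3, 4, 4, 5, 5, 6
  1, 2, 3, 4, 4, 4, 5, 5, 6, 6, 7
  1, 2, 3, 4, 4, 5, 6, 6, 7, 7, 8
  1, 2, 3, 4, 4, 5, 6, 6, 7, 8, 9
  1, 2, 3, 4, 4, 5, 6, 7, 8, 9, 10
  1, 2, 3, 4, 5, 6, 7, 8, 9, 10, 11

the unique w with this rank table is (4, 7, 9, 11, 1, 3, 2, 6, 10, 8, 5).

Fulton essential set (7 of the 26 Rothe cells):

[(4, 3, 0), (4, 6, 1), (4, 8, 2), (4, 10, 3), (6, 2, 1), (9, 8, 6), (10, 5, 4)]


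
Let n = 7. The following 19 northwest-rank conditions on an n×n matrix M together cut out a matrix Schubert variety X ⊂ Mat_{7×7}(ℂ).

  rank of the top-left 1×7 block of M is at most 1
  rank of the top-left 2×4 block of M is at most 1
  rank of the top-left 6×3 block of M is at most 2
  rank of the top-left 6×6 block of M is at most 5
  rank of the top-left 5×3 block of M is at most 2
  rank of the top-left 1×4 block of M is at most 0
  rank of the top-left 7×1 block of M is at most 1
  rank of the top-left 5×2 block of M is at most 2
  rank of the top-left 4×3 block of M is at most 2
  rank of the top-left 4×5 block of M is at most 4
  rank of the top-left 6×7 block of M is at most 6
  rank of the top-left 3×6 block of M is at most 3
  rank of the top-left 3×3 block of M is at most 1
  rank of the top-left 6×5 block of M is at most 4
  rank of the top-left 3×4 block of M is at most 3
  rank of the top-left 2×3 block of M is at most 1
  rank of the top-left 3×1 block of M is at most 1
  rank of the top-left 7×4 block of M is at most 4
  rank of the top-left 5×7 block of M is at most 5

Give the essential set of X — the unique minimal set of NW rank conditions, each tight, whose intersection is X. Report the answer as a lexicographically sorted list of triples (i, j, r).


The tightest implied rank at each (i,j), from the 19 conditions:

  0  0  0  0  1  1  1
  1  1  1  1  2  2  2
  1  1  1  2  3  3  3
  1  2  2  3  4  4  4
  1  2  2  3  4  5  5
  1  2  2  3  4  5  6
  1  2  3  4  5  6  7

the unique w with this rank table is (5, 1, 4, 2, 6, 7, 3).

D(w) has 8 cells with 3 SE-corners; essential set:

[(1, 4, 0), (3, 3, 1), (6, 3, 2)]


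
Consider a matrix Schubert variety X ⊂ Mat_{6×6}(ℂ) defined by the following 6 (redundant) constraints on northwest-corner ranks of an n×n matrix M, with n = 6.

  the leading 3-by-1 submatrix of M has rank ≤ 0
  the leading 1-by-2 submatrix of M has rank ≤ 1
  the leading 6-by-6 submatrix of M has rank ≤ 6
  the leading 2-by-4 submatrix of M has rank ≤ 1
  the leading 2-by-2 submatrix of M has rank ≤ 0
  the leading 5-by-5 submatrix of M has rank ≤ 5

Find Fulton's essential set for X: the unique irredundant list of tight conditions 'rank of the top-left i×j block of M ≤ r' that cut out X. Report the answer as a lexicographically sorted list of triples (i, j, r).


Rank table r_w(6×6) implied by the 6 constraints:

  R[1]: 0 | 0 | 1 | 1 | 1 | 1
  R[2]: 0 | 0 | 1 | 1 | 2 | 2
  R[3]: 0 | 1 | 2 | 2 | 3 | 3
  R[4]: 1 | 2 | 3 | 3 | 4 | 4
  R[5]: 1 | 2 | 3 | 4 | 5 | 5
  R[6]: 1 | 2 | 3 | 4 | 5 | 6

giving w = (3, 5, 2, 1, 4, 6) via Δ²R.

ℓ(w)=6; the 3 essential cells (i,j,r):

[(2, 2, 0), (2, 4, 1), (3, 1, 0)]


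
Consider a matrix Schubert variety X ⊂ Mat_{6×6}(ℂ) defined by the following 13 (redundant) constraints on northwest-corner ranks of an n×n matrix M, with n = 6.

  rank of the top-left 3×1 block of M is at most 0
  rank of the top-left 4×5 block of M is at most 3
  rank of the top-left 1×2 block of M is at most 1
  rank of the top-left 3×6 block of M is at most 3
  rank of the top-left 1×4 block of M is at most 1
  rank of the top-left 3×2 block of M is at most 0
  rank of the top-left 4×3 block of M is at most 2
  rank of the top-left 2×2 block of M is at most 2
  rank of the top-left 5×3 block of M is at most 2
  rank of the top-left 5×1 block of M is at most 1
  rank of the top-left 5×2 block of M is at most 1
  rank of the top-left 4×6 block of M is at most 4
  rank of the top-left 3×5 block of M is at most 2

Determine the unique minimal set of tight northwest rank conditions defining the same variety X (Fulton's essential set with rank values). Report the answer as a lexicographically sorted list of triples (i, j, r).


Rank table r_w(6×6) implied by the 13 constraints:

  i=1: 0 | 0 | 1 | 1 | 1 | 1
  i=2: 0 | 0 | 1 | 2 | 2 | 2
  i=3: 0 | 0 | 1 | 2 | 2 | 3
  i=4: 1 | 1 | 2 | 3 | 3 | 4
  i=5: 1 | 1 | 2 | 3 | 4 | 5
  i=6: 1 | 2 | 3 | 4 | 5 | 6

the unique w with this rank table is (3, 4, 6, 1, 5, 2).

Rothe diagram D(w) (8 cells), 3 SE-corners (essential conditions):

[(3, 2, 0), (3, 5, 2), (5, 2, 1)]


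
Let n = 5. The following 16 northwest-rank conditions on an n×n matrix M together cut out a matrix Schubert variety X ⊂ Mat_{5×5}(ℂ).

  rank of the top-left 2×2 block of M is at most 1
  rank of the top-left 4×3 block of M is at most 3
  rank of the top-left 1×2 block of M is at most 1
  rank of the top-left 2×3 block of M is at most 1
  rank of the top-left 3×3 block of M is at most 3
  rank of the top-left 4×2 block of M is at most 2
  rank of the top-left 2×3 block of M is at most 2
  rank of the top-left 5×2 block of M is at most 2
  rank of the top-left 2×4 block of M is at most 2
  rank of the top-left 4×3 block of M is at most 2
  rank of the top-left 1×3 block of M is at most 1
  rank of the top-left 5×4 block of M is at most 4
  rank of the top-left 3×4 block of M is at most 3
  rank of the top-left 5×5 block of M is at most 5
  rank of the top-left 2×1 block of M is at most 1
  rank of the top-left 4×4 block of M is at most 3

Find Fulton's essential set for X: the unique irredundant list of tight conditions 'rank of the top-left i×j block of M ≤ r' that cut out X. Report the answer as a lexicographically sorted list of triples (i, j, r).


Recovering R(i,j) via the rank-extension bound from the 16 conditions:

  1 1 1 1 1
  1 1 1 2 2
  1 2 2 3 3
  1 2 2 3 4
  1 2 3 4 5

so w = (1, 4, 2, 5, 3).

|D(w)|=3, |Ess(w)|=2:

[(2, 3, 1), (4, 3, 2)]


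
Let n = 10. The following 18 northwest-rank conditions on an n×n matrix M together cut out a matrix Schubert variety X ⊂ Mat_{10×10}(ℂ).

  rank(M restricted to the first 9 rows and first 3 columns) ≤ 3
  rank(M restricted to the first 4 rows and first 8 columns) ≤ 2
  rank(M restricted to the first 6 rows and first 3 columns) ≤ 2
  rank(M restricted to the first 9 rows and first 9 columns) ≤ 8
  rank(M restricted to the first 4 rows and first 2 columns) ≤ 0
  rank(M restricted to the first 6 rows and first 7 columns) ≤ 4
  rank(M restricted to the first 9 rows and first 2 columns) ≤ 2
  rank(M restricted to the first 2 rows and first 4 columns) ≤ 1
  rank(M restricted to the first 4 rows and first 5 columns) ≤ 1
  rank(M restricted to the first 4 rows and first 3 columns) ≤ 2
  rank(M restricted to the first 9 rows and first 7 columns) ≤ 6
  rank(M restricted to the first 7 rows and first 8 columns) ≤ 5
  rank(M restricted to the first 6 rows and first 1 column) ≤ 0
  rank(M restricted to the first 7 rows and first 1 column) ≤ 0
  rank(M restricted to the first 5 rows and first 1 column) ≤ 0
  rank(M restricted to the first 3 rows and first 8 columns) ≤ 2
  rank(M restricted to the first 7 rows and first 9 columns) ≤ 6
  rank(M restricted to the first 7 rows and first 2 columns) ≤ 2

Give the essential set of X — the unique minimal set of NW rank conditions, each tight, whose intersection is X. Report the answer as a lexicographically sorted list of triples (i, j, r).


Reconstructing r_w from the 18 given conditions:

  i=1: 0 | 0 | 1 | 1 | 1 | 1 | 1 | 1 | 1 | 1
  i=2: 0 | 0 | 1 | 1 | 1 | 2 | 2 | 2 | 2 | 2
  i=3: 0 | 0 | 1 | 1 | 1 | 2 | 2 | 2 | 3 | 3
  i=4: 0 | 0 | 1 | 1 | 1 | 2 | 2 | 2 | 3 | 4
  i=5: 0 | 1 | 2 | 2 | 2 | 3 | 3 | 3 | 4 | 5
  i=6: 0 | 1 | 2 | 3 | 3 | 4 | 4 | 4 | 5 | 6
  i=7: 0 | 1 | 2 | 3 | 4 | 5 | 5 | 5 | 6 | 7
  i=8: 1 | 2 | 3 | 4 | 5 | 6 | 6 | 6 | 7 | 8
  i=9: 1 | 2 | 3 | 4 | 5 | 6 | 6 | 7 | 8 | 9
  i=10: 1 | 2 | 3 | 4 | 5 | 6 | 7 | 8 | 9 | 10

hence w(1..10) = (3, 6, 9, 10, 2, 4, 5, 1, 8, 7).

Fulton essential set (5 of the 22 Rothe cells):

[(4, 2, 0), (4, 5, 1), (4, 8, 2), (7, 1, 0), (9, 7, 6)]


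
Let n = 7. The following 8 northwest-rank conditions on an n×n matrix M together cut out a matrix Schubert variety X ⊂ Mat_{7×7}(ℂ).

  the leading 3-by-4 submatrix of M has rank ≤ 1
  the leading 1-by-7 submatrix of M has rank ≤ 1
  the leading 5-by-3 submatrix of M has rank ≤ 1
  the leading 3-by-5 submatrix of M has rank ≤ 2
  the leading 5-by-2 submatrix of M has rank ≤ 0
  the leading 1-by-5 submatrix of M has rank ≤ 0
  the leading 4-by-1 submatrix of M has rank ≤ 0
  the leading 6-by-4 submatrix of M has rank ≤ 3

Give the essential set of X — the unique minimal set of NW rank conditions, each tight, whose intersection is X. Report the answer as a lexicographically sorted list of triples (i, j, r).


The tightest implied rank at each (i,j), from the 8 conditions:

  R[1]: 0, 0, 0, 0, 0, 1, 1
  R[2]: 0, 0, 1, 1, 1, 2, 2
  R[3]: 0, 0, 1, 1, 2, 3, 3
  R[4]: 0, 0, 1, 2, 3, 4, 4
  R[5]: 0, 0, 1, 2, 3, 4, 5
  R[6]: 1, 1, 2, 3, 4, 5, 6
  R[7]: 1, 2, 3, 4, 5, 6, 7

so w = (6, 3, 5, 4, 7, 1, 2).

|D(w)|=14, |Ess(w)|=3:

[(1, 5, 0), (3, 4, 1), (5, 2, 0)]


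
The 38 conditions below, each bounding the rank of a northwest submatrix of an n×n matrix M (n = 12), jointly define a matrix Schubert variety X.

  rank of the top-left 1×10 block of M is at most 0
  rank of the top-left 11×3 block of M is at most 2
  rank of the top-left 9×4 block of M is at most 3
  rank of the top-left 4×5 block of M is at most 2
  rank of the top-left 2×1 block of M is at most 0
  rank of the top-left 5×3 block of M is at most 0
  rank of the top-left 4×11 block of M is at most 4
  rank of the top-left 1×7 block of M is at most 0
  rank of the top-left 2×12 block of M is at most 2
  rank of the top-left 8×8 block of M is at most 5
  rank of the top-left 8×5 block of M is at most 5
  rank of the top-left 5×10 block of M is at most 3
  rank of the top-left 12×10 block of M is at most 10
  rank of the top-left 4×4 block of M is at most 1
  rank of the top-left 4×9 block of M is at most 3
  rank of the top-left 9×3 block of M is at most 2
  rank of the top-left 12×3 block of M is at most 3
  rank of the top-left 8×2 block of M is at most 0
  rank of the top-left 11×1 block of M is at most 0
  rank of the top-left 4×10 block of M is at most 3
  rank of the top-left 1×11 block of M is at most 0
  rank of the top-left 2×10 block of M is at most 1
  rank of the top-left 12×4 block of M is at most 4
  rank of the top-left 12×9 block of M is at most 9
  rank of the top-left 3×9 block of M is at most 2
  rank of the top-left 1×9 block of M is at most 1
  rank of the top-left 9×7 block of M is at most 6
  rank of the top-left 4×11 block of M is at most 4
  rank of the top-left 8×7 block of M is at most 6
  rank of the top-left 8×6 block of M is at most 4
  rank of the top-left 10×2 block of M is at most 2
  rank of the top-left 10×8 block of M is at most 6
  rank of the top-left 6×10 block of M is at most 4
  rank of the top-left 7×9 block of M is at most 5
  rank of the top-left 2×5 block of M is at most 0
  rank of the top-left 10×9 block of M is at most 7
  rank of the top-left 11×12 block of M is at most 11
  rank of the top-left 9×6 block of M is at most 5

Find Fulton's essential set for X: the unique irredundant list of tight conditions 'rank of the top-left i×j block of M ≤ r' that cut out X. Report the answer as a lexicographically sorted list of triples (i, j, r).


Propagating the 38 rank bounds to every northwest block:

  0 | 0 | 0 | 0 | 0 | 0 | 0 | 0 | 0 | 0 | 0 | 1
  0 | 0 | 0 | 0 | 0 | 1 | 1 | 1 | 1 | 1 | 1 | 2
  0 | 0 | 0 | 1 | 1 | 2 | 2 | 2 | 2 | 2 | 2 | 3
  0 | 0 | 0 | 1 | 2 | 3 | 3 | 3 | 3 | 3 | 3 | 4
  0 | 0 | 0 | 1 | 2 | 3 | 3 | 3 | 3 | 3 | 4 | 5
  0 | 0 | 1 | 2 | 3 | 4 | 4 | 4 | 4 | 4 | 5 | 6
  0 | 0 | 1 | 2 | 3 | 4 | 5 | 5 | 5 | 5 | 6 | 7
  0 | 0 | 1 | 2 | 3 | 4 | 5 | 5 | 6 | 6 | 7 | 8
  0 | 1 | 2 | 3 | 4 | 5 | 6 | 6 | 7 | 7 | 8 | 9
  0 | 1 | 2 | 3 | 4 | 5 | 6 | 6 | 7 | 8 | 9 | 10
  0 | 1 | 2 | 3 | 4 | 5 | 6 | 7 | 8 | 9 | 10 | 11
  1 | 2 | 3 | 4 | 5 | 6 | 7 | 8 | 9 | 10 | 11 | 12

the unique w with this rank table is (12, 6, 4, 5, 11, 3, 7, 9, 2, 10, 8, 1).

ℓ(w)=40; the 8 essential cells (i,j,r):

[(1, 11, 0), (2, 5, 0), (5, 3, 0), (5, 10, 3), (8, 2, 0), (8, 8, 5), (10, 8, 6), (11, 1, 0)]


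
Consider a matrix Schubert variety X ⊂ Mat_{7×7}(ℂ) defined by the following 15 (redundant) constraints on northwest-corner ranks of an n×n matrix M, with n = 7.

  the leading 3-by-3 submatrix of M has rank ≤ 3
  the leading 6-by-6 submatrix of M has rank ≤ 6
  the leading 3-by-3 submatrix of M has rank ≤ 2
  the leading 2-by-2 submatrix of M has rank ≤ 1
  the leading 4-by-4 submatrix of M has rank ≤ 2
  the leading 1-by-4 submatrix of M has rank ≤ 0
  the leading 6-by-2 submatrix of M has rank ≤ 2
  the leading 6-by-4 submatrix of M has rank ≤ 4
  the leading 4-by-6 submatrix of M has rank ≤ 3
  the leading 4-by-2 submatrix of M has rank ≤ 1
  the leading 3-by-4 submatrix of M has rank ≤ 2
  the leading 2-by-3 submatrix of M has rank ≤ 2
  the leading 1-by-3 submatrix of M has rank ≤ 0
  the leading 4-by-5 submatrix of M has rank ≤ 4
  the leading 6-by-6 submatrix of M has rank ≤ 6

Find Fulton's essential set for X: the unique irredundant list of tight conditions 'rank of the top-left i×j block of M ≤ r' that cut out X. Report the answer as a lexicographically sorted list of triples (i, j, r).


Reconstructing r_w from the 15 given conditions:

  i=1: 0 | 0 | 0 | 0 | 1 | 1 | 1
  i=2: 1 | 1 | 1 | 1 | 2 | 2 | 2
  i=3: 1 | 1 | 2 | 2 | 3 | 3 | 3
  i=4: 1 | 1 | 2 | 2 | 3 | 3 | 4
  i=5: 1 | 2 | 3 | 3 | 4 | 4 | 5
  i=6: 1 | 2 | 3 | 4 | 5 | 5 | 6
  i=7: 1 | 2 | 3 | 4 | 5 | 6 | 7

hence w(1..7) = (5, 1, 3, 7, 2, 4, 6).

4 SE-corners of the 8-cell Rothe diagram give Ess(w):

[(1, 4, 0), (4, 2, 1), (4, 4, 2), (4, 6, 3)]


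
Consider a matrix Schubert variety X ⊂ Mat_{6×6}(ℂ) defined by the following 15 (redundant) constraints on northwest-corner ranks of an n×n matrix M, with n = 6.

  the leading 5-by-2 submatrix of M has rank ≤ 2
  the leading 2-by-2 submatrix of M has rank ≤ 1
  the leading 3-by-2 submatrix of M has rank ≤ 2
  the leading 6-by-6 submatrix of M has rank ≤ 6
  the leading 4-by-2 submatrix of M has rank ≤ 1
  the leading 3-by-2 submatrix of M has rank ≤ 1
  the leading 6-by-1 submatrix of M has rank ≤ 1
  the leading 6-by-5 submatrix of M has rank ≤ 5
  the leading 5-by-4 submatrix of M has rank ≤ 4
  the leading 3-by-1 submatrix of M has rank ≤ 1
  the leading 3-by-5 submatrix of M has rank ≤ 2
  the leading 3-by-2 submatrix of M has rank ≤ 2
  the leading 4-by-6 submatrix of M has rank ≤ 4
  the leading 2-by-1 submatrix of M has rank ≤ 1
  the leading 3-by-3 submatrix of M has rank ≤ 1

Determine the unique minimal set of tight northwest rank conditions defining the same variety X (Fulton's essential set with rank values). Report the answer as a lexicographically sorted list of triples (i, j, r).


Reconstructing r_w from the 15 given conditions:

  1 1 1 1 1 1
  1 1 1 2 2 2
  1 1 1 2 2 3
  1 1 2 3 3 4
  1 2 3 4 4 5
  1 2 3 4 5 6

reading off 1-entries of Δ²R: w = (1, 4, 6, 3, 2, 5).

|D(w)|=6, |Ess(w)|=3:

[(3, 3, 1), (3, 5, 2), (4, 2, 1)]


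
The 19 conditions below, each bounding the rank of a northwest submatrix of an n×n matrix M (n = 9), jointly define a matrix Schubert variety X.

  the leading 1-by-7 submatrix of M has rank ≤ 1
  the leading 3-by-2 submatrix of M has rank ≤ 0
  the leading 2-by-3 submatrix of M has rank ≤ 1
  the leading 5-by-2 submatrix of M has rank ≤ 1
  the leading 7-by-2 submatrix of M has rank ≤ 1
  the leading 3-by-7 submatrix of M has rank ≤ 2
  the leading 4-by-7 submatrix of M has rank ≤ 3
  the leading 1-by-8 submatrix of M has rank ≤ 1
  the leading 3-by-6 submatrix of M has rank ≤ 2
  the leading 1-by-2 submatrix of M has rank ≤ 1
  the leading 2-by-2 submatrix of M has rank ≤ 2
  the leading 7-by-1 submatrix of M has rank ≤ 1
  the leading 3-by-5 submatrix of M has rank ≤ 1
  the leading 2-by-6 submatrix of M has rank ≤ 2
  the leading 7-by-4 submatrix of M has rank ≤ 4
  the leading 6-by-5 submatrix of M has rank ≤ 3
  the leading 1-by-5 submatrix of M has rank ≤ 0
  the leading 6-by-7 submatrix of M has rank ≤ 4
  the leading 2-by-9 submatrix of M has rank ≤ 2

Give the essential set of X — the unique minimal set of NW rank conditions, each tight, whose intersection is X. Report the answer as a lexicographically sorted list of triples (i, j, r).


Computing R[i][j] = min implied NW-rank bound (n=9, 19 conditions):

  R[1]: 0 0 0 0 0 1 1 1 1
  R[2]: 0 0 1 1 1 2 2 2 2
  R[3]: 0 0 1 1 1 2 2 3 3
  R[4]: 1 1 2 2 2 3 3 4 4
  R[5]: 1 1 2 3 3 4 4 5 5
  R[6]: 1 1 2 3 3 4 4 5 6
  R[7]: 1 1 2 3 4 5 5 6 7
  R[8]: 1 2 3 4 5 6 6 7 8
  R[9]: 1 2 3 4 5 6 7 8 9

the unique w with this rank table is (6, 3, 8, 1, 4, 9, 5, 2, 7).

7 SE-corners of the 17-cell Rothe diagram give Ess(w):

[(1, 5, 0), (3, 2, 0), (3, 5, 1), (3, 7, 2), (6, 5, 3), (6, 7, 4), (7, 2, 1)]


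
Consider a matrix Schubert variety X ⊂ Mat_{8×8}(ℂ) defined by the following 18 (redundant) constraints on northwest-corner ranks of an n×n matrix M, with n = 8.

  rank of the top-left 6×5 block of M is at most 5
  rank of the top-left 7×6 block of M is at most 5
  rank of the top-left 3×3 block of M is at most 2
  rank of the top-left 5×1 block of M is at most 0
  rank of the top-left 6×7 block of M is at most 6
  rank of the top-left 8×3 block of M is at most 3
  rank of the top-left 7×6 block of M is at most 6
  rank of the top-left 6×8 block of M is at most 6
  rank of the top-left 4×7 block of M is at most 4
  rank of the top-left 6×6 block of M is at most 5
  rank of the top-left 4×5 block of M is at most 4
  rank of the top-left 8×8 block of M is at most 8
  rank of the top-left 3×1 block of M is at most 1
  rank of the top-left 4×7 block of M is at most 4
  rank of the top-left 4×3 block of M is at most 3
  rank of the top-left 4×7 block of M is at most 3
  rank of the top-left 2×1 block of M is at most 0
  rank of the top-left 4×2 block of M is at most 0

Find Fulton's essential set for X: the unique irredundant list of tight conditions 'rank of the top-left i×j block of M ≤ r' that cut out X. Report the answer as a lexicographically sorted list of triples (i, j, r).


The tightest implied rank at each (i,j), from the 18 conditions:

  row 1: 0  0  1  1  1  1  1  1
  row 2: 0  0  1  2  2  2  2  2
  row 3: 0  0  1  2  3  3  3  3
  row 4: 0  0  1  2  3  3  3  4
  row 5: 0  1  2  3  4  4  4  5
  row 6: 1  2  3  4  5  5  5  6
  row 7: 1  2  3  4  5  5  6  7
  row 8: 1  2  3  4  5  6  7  8

giving w = (3, 4, 5, 8, 2, 1, 7, 6) via Δ²R.

D(w) has 12 cells with 4 SE-corners; essential set:

[(4, 2, 0), (4, 7, 3), (5, 1, 0), (7, 6, 5)]


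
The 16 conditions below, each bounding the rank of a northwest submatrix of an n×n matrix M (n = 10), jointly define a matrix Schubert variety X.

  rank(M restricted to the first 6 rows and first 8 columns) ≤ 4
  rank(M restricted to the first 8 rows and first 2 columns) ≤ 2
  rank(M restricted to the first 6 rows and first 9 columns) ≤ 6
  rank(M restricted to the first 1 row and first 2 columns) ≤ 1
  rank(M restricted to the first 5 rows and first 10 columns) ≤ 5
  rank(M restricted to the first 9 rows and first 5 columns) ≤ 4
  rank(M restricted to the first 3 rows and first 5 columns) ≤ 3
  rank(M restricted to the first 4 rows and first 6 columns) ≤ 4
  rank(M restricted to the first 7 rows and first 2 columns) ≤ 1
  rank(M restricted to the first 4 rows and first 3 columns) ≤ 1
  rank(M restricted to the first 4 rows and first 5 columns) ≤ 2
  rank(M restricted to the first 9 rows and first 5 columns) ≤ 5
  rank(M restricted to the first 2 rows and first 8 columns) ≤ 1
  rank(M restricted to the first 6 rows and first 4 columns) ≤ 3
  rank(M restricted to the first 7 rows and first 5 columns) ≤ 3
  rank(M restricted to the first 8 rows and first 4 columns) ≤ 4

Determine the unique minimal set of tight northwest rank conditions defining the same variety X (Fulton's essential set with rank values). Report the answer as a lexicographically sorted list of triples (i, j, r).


Rank table r_w(10×10) implied by the 16 constraints:

  row 1: 1  1  1  1  1  1  1  1  1  1
  row 2: 1  1  1  1  1  1  1  1  2  2
  row 3: 1  1  1  2  2  2  2  2  3  3
  row 4: 1  1  1  2  2  3  3  3  4  4
  row 5: 1  1  2  3  3  4  4  4  5  5
  row 6: 1  1  2  3  3  4  4  4  5  6
  row 7: 1  1  2  3  3  4  5  5  6  7
  row 8: 1  2  3  4  4  5  6  6  7  8
  row 9: 1  2  3  4  4  5  6  7  8  9
  row 10: 1  2  3  4  5  6  7  8  9  10

so w = (1, 9, 4, 6, 3, 10, 7, 2, 8, 5).

Fulton essential set (7 of the 20 Rothe cells):

[(2, 8, 1), (4, 3, 1), (4, 5, 2), (6, 8, 4), (7, 2, 1), (7, 5, 3), (9, 5, 4)]


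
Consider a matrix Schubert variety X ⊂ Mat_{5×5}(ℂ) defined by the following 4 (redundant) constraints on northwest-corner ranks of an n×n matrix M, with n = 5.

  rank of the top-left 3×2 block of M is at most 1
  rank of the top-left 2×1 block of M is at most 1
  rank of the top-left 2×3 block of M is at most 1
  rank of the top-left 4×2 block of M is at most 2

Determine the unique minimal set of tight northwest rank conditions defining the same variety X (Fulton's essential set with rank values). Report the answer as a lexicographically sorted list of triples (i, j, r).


The tightest implied rank at each (i,j), from the 4 conditions:

  i=1: 1 1 1 1 1
  i=2: 1 1 1 2 2
  i=3: 1 1 2 3 3
  i=4: 1 2 3 4 4
  i=5: 1 2 3 4 5

giving w = (1, 4, 3, 2, 5) via Δ²R.

|D(w)|=3, |Ess(w)|=2:

[(2, 3, 1), (3, 2, 1)]


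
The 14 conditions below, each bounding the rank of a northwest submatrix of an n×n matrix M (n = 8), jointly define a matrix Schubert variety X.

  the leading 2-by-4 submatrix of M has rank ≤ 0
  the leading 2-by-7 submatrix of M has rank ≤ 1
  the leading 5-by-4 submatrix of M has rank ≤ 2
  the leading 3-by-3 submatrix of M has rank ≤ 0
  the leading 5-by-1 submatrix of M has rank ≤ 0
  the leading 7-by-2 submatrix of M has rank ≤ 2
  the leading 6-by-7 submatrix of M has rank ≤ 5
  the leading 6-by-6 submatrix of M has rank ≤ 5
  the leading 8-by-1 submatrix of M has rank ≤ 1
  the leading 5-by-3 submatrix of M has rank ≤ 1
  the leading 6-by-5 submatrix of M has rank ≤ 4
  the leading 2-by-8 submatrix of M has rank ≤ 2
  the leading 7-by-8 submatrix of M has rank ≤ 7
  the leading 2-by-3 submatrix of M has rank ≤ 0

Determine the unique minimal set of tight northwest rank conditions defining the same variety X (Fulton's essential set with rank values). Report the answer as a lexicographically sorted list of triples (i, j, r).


Rank table r_w(8×8) implied by the 14 constraints:

  row 1: 0 | 0 | 0 | 0 | 1 | 1 | 1 | 1
  row 2: 0 | 0 | 0 | 0 | 1 | 1 | 1 | 2
  row 3: 0 | 0 | 0 | 1 | 2 | 2 | 2 | 3
  row 4: 0 | 1 | 1 | 2 | 3 | 3 | 3 | 4
  row 5: 0 | 1 | 1 | 2 | 3 | 4 | 4 | 5
  row 6: 1 | 2 | 2 | 3 | 4 | 5 | 5 | 6
  row 7: 1 | 2 | 3 | 4 | 5 | 6 | 6 | 7
  row 8: 1 | 2 | 3 | 4 | 5 | 6 | 7 | 8

second differences of R give the permutation w = (5, 8, 4, 2, 6, 1, 3, 7).

D(w) has 16 cells with 5 SE-corners; essential set:

[(2, 4, 0), (2, 7, 1), (3, 3, 0), (5, 1, 0), (5, 3, 1)]


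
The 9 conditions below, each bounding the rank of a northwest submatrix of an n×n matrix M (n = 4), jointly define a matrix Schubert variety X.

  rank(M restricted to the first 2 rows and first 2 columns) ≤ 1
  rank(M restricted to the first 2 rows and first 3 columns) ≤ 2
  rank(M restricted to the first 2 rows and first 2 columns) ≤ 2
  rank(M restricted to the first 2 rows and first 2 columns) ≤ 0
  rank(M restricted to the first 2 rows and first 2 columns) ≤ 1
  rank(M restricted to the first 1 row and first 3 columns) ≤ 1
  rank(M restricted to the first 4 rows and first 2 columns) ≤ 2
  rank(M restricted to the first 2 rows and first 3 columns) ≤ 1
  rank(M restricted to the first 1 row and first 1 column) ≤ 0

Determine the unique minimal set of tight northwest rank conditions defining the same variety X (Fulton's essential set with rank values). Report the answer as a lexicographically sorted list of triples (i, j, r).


Propagating the 9 rank bounds to every northwest block:

  R[1]: 0 | 0 | 1 | 1
  R[2]: 0 | 0 | 1 | 2
  R[3]: 1 | 1 | 2 | 3
  R[4]: 1 | 2 | 3 | 4

hence w(1..4) = (3, 4, 1, 2).

|D(w)|=4, |Ess(w)|=1:

[(2, 2, 0)]


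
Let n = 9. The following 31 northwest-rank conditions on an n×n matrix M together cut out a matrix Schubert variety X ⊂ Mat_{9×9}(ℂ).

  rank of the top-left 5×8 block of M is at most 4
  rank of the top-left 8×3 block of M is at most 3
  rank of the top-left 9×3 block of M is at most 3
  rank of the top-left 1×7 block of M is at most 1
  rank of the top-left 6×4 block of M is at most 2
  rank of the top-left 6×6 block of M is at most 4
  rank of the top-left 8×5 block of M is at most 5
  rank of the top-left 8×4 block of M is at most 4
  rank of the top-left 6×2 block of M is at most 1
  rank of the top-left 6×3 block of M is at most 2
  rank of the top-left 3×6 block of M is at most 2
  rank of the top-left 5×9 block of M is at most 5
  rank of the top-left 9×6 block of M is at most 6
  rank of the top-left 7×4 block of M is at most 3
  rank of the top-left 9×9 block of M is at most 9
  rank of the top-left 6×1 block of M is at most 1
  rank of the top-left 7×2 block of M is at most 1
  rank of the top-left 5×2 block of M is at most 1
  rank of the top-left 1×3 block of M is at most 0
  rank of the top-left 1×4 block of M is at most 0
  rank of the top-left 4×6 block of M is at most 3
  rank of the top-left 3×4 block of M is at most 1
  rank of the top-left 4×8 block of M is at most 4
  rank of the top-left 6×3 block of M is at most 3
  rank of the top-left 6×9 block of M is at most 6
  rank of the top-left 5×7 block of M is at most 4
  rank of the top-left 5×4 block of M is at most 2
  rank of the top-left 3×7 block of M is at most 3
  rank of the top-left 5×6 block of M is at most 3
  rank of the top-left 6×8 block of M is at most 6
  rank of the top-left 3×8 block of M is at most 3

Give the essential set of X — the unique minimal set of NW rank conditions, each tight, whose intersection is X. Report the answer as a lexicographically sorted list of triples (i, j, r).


Recovering R(i,j) via the rank-extension bound from the 31 conditions:

  0 0 0 0 1 1 1 1 1
  1 1 1 1 2 2 2 2 2
  1 1 1 1 2 2 3 3 3
  1 1 2 2 3 3 4 4 4
  1 1 2 2 3 3 4 4 5
  1 1 2 2 3 4 5 5 6
  1 1 2 3 4 5 6 6 7
  1 2 3 4 5 6 7 7 8
  1 2 3 4 5 6 7 8 9

reading off 1-entries of Δ²R: w = (5, 1, 7, 3, 9, 6, 4, 2, 8).

D(w) has 16 cells with 7 SE-corners; essential set:

[(1, 4, 0), (3, 4, 1), (3, 6, 2), (5, 6, 3), (5, 8, 4), (6, 4, 2), (7, 2, 1)]


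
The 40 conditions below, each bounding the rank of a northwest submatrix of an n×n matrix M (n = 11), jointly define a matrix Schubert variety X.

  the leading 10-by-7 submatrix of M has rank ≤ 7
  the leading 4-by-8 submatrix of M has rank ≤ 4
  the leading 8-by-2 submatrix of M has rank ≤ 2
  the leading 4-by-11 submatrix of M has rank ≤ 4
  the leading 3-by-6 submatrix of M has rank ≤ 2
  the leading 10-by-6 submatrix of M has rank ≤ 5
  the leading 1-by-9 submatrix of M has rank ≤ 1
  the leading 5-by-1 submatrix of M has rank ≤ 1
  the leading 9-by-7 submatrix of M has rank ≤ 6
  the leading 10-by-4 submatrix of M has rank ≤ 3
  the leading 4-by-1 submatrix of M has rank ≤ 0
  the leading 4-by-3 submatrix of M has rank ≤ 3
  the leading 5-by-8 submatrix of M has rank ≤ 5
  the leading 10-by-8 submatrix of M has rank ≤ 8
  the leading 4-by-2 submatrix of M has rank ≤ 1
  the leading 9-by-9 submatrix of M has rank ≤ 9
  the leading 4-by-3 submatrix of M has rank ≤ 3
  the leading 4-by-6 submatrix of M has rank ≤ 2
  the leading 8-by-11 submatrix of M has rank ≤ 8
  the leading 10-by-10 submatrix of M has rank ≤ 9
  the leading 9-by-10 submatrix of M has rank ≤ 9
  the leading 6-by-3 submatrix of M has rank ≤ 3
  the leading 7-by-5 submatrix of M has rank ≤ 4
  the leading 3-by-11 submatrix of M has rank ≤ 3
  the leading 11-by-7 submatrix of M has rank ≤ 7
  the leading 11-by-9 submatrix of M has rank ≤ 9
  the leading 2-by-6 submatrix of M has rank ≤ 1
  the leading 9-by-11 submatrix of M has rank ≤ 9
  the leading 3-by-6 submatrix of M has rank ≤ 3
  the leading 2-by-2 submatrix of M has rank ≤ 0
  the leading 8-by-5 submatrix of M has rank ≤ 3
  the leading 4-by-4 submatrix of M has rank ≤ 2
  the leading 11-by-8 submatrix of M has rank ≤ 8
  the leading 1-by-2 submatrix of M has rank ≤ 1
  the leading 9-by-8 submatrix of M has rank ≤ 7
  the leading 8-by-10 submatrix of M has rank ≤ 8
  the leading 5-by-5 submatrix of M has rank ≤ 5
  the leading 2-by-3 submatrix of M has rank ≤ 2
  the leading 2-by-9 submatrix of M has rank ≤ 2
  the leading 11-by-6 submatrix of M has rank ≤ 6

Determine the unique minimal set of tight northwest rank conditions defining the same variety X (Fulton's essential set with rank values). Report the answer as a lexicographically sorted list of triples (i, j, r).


Recovering R(i,j) via the rank-extension bound from the 40 conditions:

  row 1: 0, 0, 1, 1, 1, 1, 1, 1, 1, 1, 1
  row 2: 0, 0, 1, 1, 1, 1, 2, 2, 2, 2, 2
  row 3: 0, 1, 2, 2, 2, 2, 3, 3, 3, 3, 3
  row 4: 0, 1, 2, 2, 2, 2, 3, 4, 4, 4, 4
  row 5: 1, 2, 3, 3, 3, 3, 4, 5, 5, 5, 5
  row 6: 1, 2, 3, 3, 3, 4, 5, 6, 6, 6, 6
  row 7: 1, 2, 3, 3, 3, 4, 5, 6, 7, 7, 7
  row 8: 1, 2, 3, 3, 3, 4, 5, 6, 7, 8, 8
  row 9: 1, 2, 3, 3, 4, 5, 6, 7, 8, 9, 9
  row 10: 1, 2, 3, 3, 4, 5, 6, 7, 8, 9, 10
  row 11: 1, 2, 3, 4, 5, 6, 7, 8, 9, 10, 11

reading off 1-entries of Δ²R: w = (3, 7, 2, 8, 1, 6, 9, 10, 5, 11, 4).

ℓ(w)=20; the 6 essential cells (i,j,r):

[(2, 2, 0), (2, 6, 1), (4, 1, 0), (4, 6, 2), (8, 5, 3), (10, 4, 3)]


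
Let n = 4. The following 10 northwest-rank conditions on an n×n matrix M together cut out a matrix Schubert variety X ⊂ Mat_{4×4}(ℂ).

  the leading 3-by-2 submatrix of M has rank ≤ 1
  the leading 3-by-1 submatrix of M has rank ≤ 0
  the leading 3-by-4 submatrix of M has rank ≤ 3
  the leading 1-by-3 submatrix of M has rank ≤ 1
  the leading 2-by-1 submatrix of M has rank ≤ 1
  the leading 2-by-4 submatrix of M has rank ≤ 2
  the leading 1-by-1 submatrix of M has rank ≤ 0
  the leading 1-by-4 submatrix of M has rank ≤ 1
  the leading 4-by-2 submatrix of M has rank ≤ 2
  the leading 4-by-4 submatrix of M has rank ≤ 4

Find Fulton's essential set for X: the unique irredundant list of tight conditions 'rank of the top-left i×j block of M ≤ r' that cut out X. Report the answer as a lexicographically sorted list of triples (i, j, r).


Rank table r_w(4×4) implied by the 10 constraints:

  i=1: 0  1  1  1
  i=2: 0  1  2  2
  i=3: 0  1  2  3
  i=4: 1  2  3  4

reading off 1-entries of Δ²R: w = (2, 3, 4, 1).

Fulton essential set (1 of the 3 Rothe cells):

[(3, 1, 0)]


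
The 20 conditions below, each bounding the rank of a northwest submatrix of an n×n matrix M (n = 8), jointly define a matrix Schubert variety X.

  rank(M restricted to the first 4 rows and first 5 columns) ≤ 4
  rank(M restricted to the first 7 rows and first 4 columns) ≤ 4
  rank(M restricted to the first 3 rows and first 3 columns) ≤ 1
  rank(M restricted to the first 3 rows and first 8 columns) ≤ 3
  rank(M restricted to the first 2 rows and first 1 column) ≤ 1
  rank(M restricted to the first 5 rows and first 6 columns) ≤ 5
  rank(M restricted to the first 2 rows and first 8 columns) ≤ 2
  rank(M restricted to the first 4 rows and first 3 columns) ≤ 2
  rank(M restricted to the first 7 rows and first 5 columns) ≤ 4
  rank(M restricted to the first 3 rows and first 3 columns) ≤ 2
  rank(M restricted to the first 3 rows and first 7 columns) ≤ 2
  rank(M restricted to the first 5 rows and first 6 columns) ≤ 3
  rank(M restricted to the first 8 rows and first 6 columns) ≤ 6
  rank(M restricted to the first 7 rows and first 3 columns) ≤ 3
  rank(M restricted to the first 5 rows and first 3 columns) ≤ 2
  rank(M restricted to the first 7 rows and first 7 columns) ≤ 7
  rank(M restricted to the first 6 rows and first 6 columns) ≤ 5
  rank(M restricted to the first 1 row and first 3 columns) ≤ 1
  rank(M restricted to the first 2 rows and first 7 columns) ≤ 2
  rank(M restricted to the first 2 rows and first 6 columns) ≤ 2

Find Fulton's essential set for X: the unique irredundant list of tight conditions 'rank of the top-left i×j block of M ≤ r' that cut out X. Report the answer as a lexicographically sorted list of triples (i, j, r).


The tightest implied rank at each (i,j), from the 20 conditions:

  i=1: 1 | 1 | 1 | 1 | 1 | 1 | 1 | 1
  i=2: 1 | 1 | 1 | 2 | 2 | 2 | 2 | 2
  i=3: 1 | 1 | 1 | 2 | 2 | 2 | 2 | 3
  i=4: 1 | 2 | 2 | 3 | 3 | 3 | 3 | 4
  i=5: 1 | 2 | 2 | 3 | 3 | 3 | 4 | 5
  i=6: 1 | 2 | 3 | 4 | 4 | 4 | 5 | 6
  i=7: 1 | 2 | 3 | 4 | 4 | 5 | 6 | 7
  i=8: 1 | 2 | 3 | 4 | 5 | 6 | 7 | 8

reading off 1-entries of Δ²R: w = (1, 4, 8, 2, 7, 3, 6, 5).

ℓ(w)=11; the 5 essential cells (i,j,r):

[(3, 3, 1), (3, 7, 2), (5, 3, 2), (5, 6, 3), (7, 5, 4)]


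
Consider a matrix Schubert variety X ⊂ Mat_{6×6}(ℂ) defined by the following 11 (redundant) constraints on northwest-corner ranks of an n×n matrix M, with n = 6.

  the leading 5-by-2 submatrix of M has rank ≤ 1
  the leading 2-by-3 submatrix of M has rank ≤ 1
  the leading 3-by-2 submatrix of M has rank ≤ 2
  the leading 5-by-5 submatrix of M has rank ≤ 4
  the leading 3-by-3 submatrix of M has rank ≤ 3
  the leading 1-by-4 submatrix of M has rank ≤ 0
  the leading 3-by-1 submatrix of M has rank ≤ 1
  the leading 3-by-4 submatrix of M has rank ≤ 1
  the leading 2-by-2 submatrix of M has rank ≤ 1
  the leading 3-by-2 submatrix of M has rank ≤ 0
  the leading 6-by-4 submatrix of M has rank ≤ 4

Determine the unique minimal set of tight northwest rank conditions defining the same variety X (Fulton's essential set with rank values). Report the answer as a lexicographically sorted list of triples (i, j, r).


Reconstructing r_w from the 11 given conditions:

  row 1: 0, 0, 0, 0, 1, 1
  row 2: 0, 0, 1, 1, 2, 2
  row 3: 0, 0, 1, 1, 2, 3
  row 4: 1, 1, 2, 2, 3, 4
  row 5: 1, 1, 2, 3, 4, 5
  row 6: 1, 2, 3, 4, 5, 6

so w = (5, 3, 6, 1, 4, 2).

|D(w)|=10, |Ess(w)|=4:

[(1, 4, 0), (3, 2, 0), (3, 4, 1), (5, 2, 1)]
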